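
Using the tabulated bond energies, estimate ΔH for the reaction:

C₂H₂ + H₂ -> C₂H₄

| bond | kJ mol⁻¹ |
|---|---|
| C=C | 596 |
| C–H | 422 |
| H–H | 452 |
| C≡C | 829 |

ΔH ≈ −159 kJ

Bonds broken (reactants):
  C≡C: 1 × 829 = 829
  C–H: 2 × 422 = 844
  H–H: 1 × 452 = 452
  Σ(broken) = 2125 kJ
Bonds formed (products):
  C–H: 4 × 422 = 1688
  C=C: 1 × 596 = 596
  Σ(formed) = 2284 kJ
ΔH = Σ(broken) − Σ(formed) = 2125 − 2284 = −159 kJ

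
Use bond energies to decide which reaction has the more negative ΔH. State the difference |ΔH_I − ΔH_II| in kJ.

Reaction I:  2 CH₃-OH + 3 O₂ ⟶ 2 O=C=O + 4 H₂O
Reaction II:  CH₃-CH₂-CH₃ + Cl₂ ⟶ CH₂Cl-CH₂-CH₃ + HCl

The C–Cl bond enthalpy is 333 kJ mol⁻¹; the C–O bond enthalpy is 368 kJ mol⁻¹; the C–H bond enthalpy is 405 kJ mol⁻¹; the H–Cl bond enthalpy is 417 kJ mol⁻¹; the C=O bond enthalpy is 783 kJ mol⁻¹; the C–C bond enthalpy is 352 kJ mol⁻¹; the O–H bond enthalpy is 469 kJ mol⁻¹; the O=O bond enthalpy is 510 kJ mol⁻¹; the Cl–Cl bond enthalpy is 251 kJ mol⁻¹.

Reaction I:
  Bonds broken (reactants):
    C–H: 6 × 405 = 2430
    C–O: 2 × 368 = 736
    O–H: 2 × 469 = 938
    O=O: 3 × 510 = 1530
    Σ(broken) = 5634 kJ
  Bonds formed (products):
    C=O: 4 × 783 = 3132
    O–H: 8 × 469 = 3752
    Σ(formed) = 6884 kJ
  ΔH_I = 5634 − 6884 = −1250 kJ
Reaction II:
  Bonds broken (reactants):
    C–C: 2 × 352 = 704
    C–H: 8 × 405 = 3240
    Cl–Cl: 1 × 251 = 251
    Σ(broken) = 4195 kJ
  Bonds formed (products):
    C–C: 2 × 352 = 704
    C–Cl: 1 × 333 = 333
    C–H: 7 × 405 = 2835
    H–Cl: 1 × 417 = 417
    Σ(formed) = 4289 kJ
  ΔH_II = 4195 − 4289 = −94 kJ
ΔH_I − ΔH_II = −1156 kJ, so reaction I has the more negative ΔH; |ΔH_I − ΔH_II| = 1156 kJ.

Reaction I, by 1156 kJ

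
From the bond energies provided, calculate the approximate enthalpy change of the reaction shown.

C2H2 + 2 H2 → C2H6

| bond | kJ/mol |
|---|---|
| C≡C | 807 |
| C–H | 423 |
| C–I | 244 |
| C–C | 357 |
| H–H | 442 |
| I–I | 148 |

ΔH ≈ −358 kJ

Bonds broken (reactants):
  C≡C: 1 × 807 = 807
  C–H: 2 × 423 = 846
  H–H: 2 × 442 = 884
  Σ(broken) = 2537 kJ
Bonds formed (products):
  C–C: 1 × 357 = 357
  C–H: 6 × 423 = 2538
  Σ(formed) = 2895 kJ
ΔH = Σ(broken) − Σ(formed) = 2537 − 2895 = −358 kJ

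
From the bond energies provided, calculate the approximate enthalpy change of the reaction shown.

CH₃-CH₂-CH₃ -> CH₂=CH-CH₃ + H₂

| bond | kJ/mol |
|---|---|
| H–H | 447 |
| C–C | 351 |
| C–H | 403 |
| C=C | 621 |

Bonds broken (reactants):
  C–C: 2 × 351 = 702
  C–H: 8 × 403 = 3224
  Σ(broken) = 3926 kJ
Bonds formed (products):
  C–C: 1 × 351 = 351
  C–H: 6 × 403 = 2418
  C=C: 1 × 621 = 621
  H–H: 1 × 447 = 447
  Σ(formed) = 3837 kJ
ΔH = Σ(broken) − Σ(formed) = 3926 − 3837 = +89 kJ

ΔH ≈ +89 kJ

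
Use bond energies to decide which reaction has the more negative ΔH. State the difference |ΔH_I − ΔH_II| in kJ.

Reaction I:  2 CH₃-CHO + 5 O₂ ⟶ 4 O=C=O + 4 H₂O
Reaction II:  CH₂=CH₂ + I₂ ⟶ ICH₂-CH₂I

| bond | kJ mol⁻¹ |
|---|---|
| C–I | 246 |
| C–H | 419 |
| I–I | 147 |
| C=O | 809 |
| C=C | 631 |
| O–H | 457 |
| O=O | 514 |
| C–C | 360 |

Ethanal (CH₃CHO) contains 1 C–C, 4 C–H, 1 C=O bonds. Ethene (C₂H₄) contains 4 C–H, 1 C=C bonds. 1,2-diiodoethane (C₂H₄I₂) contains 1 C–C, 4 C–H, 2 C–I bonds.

Reaction I:
  Bonds broken (reactants):
    C–C: 2 × 360 = 720
    C–H: 8 × 419 = 3352
    C=O: 2 × 809 = 1618
    O=O: 5 × 514 = 2570
    Σ(broken) = 8260 kJ
  Bonds formed (products):
    C=O: 8 × 809 = 6472
    O–H: 8 × 457 = 3656
    Σ(formed) = 10128 kJ
  ΔH_I = 8260 − 10128 = −1868 kJ
Reaction II:
  Bonds broken (reactants):
    C–H: 4 × 419 = 1676
    C=C: 1 × 631 = 631
    I–I: 1 × 147 = 147
    Σ(broken) = 2454 kJ
  Bonds formed (products):
    C–C: 1 × 360 = 360
    C–H: 4 × 419 = 1676
    C–I: 2 × 246 = 492
    Σ(formed) = 2528 kJ
  ΔH_II = 2454 − 2528 = −74 kJ
ΔH_I − ΔH_II = −1794 kJ, so reaction I has the more negative ΔH; |ΔH_I − ΔH_II| = 1794 kJ.

Reaction I, by 1794 kJ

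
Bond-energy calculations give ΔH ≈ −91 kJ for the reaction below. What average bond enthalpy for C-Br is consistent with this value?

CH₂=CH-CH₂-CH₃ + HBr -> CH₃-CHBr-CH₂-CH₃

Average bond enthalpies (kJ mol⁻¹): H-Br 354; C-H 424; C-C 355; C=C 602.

D(C-Br) ≈ 268 kJ/mol

Let D be the C-Br bond energy.
Σ(broken) = 2×355 + 8×424 + 1×602 + 1×354 = 5058
Σ(formed) = 1×D + 3×355 + 9×424 = 4881 + D
ΔH = Σ(broken) − Σ(formed) = (5058) − (4881 + D) = +177 − D
Setting this equal to −91 kJ gives D = 268 kJ/mol.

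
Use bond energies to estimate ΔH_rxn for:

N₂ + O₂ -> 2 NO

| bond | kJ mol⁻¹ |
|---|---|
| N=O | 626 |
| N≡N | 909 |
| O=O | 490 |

ΔH ≈ +147 kJ

Bonds broken (reactants):
  N≡N: 1 × 909 = 909
  O=O: 1 × 490 = 490
  Σ(broken) = 1399 kJ
Bonds formed (products):
  N=O: 2 × 626 = 1252
  Σ(formed) = 1252 kJ
ΔH = Σ(broken) − Σ(formed) = 1399 − 1252 = +147 kJ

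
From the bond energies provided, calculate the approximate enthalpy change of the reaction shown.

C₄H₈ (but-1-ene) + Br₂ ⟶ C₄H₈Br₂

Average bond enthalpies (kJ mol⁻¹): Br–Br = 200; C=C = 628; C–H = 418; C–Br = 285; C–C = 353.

ΔH ≈ −95 kJ

Bonds broken (reactants):
  Br–Br: 1 × 200 = 200
  C–C: 2 × 353 = 706
  C–H: 8 × 418 = 3344
  C=C: 1 × 628 = 628
  Σ(broken) = 4878 kJ
Bonds formed (products):
  C–Br: 2 × 285 = 570
  C–C: 3 × 353 = 1059
  C–H: 8 × 418 = 3344
  Σ(formed) = 4973 kJ
ΔH = Σ(broken) − Σ(formed) = 4878 − 4973 = −95 kJ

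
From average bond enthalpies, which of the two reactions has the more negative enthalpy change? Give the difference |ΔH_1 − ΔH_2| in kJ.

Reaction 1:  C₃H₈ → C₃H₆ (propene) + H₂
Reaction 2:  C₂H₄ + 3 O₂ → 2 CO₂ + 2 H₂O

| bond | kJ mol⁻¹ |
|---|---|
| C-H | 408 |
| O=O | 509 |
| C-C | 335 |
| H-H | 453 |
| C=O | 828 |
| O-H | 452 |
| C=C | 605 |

Reaction 1:
  Bonds broken (reactants):
    C-C: 2 × 335 = 670
    C-H: 8 × 408 = 3264
    Σ(broken) = 3934 kJ
  Bonds formed (products):
    C-C: 1 × 335 = 335
    C-H: 6 × 408 = 2448
    C=C: 1 × 605 = 605
    H-H: 1 × 453 = 453
    Σ(formed) = 3841 kJ
  ΔH_1 = 3934 − 3841 = +93 kJ
Reaction 2:
  Bonds broken (reactants):
    C-H: 4 × 408 = 1632
    C=C: 1 × 605 = 605
    O=O: 3 × 509 = 1527
    Σ(broken) = 3764 kJ
  Bonds formed (products):
    C=O: 4 × 828 = 3312
    O-H: 4 × 452 = 1808
    Σ(formed) = 5120 kJ
  ΔH_2 = 3764 − 5120 = −1356 kJ
ΔH_1 − ΔH_2 = +1449 kJ, so reaction 2 has the more negative ΔH; |ΔH_1 − ΔH_2| = 1449 kJ.

Reaction 2, by 1449 kJ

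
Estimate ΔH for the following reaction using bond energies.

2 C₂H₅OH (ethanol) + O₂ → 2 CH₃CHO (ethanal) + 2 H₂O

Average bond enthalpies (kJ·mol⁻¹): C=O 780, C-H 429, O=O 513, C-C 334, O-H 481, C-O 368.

ΔH ≈ −415 kJ

Bonds broken (reactants):
  C-C: 2 × 334 = 668
  C-H: 10 × 429 = 4290
  C-O: 2 × 368 = 736
  O-H: 2 × 481 = 962
  O=O: 1 × 513 = 513
  Σ(broken) = 7169 kJ
Bonds formed (products):
  C-C: 2 × 334 = 668
  C-H: 8 × 429 = 3432
  C=O: 2 × 780 = 1560
  O-H: 4 × 481 = 1924
  Σ(formed) = 7584 kJ
ΔH = Σ(broken) − Σ(formed) = 7169 − 7584 = −415 kJ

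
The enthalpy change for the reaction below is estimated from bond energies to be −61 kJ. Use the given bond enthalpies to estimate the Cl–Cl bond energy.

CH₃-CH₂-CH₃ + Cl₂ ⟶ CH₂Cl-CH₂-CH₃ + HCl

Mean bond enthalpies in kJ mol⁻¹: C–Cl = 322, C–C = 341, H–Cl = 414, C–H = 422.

Let D be the Cl–Cl bond energy.
Σ(broken) = 2×341 + 8×422 + 1×D = 4058 + D
Σ(formed) = 2×341 + 1×322 + 7×422 + 1×414 = 4372
ΔH = Σ(broken) − Σ(formed) = (4058 + D) − (4372) = −314 + D
Setting this equal to −61 kJ gives D = 253 kJ/mol.

D(Cl–Cl) ≈ 253 kJ/mol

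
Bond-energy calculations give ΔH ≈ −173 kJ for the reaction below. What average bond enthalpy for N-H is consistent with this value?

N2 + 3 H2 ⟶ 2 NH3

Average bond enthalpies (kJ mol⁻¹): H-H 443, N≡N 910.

Let D be the N-H bond energy.
Σ(broken) = 3×443 + 1×910 = 2239
Σ(formed) = 6×D = 6D
ΔH = Σ(broken) − Σ(formed) = (2239) − (6D) = +2239 − 6D
Setting this equal to −173 kJ gives 6D = 2412, so D = 402 kJ/mol.

D(N-H) ≈ 402 kJ/mol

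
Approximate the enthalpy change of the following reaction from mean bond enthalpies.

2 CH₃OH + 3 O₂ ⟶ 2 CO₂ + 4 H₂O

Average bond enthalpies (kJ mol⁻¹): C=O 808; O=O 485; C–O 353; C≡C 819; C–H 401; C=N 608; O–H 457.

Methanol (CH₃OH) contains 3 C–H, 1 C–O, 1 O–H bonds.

Bonds broken (reactants):
  C–H: 6 × 401 = 2406
  C–O: 2 × 353 = 706
  O–H: 2 × 457 = 914
  O=O: 3 × 485 = 1455
  Σ(broken) = 5481 kJ
Bonds formed (products):
  C=O: 4 × 808 = 3232
  O–H: 8 × 457 = 3656
  Σ(formed) = 6888 kJ
ΔH = Σ(broken) − Σ(formed) = 5481 − 6888 = −1407 kJ

ΔH ≈ −1407 kJ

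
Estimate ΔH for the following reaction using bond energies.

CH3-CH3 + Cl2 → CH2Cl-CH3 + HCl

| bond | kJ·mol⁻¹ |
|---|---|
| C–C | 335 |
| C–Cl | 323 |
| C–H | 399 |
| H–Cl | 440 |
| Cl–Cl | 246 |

ΔH ≈ −118 kJ

Bonds broken (reactants):
  C–C: 1 × 335 = 335
  C–H: 6 × 399 = 2394
  Cl–Cl: 1 × 246 = 246
  Σ(broken) = 2975 kJ
Bonds formed (products):
  C–C: 1 × 335 = 335
  C–Cl: 1 × 323 = 323
  C–H: 5 × 399 = 1995
  H–Cl: 1 × 440 = 440
  Σ(formed) = 3093 kJ
ΔH = Σ(broken) − Σ(formed) = 2975 − 3093 = −118 kJ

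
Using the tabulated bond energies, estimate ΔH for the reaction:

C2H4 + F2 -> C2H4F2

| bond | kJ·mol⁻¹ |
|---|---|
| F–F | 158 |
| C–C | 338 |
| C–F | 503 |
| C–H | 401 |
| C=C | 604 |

Bonds broken (reactants):
  C–H: 4 × 401 = 1604
  C=C: 1 × 604 = 604
  F–F: 1 × 158 = 158
  Σ(broken) = 2366 kJ
Bonds formed (products):
  C–C: 1 × 338 = 338
  C–F: 2 × 503 = 1006
  C–H: 4 × 401 = 1604
  Σ(formed) = 2948 kJ
ΔH = Σ(broken) − Σ(formed) = 2366 − 2948 = −582 kJ

ΔH ≈ −582 kJ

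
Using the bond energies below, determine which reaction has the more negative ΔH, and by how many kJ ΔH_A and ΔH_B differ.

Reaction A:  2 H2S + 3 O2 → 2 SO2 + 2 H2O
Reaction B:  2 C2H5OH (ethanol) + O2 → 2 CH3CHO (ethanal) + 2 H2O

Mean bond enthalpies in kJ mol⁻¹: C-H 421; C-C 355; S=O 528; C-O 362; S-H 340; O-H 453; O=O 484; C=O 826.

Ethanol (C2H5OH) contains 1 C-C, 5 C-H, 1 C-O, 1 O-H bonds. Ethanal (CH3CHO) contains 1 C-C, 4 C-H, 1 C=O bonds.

Reaction A, by 604 kJ

Reaction A:
  Bonds broken (reactants):
    O=O: 3 × 484 = 1452
    S-H: 4 × 340 = 1360
    Σ(broken) = 2812 kJ
  Bonds formed (products):
    O-H: 4 × 453 = 1812
    S=O: 4 × 528 = 2112
    Σ(formed) = 3924 kJ
  ΔH_A = 2812 − 3924 = −1112 kJ
Reaction B:
  Bonds broken (reactants):
    C-C: 2 × 355 = 710
    C-H: 10 × 421 = 4210
    C-O: 2 × 362 = 724
    O-H: 2 × 453 = 906
    O=O: 1 × 484 = 484
    Σ(broken) = 7034 kJ
  Bonds formed (products):
    C-C: 2 × 355 = 710
    C-H: 8 × 421 = 3368
    C=O: 2 × 826 = 1652
    O-H: 4 × 453 = 1812
    Σ(formed) = 7542 kJ
  ΔH_B = 7034 − 7542 = −508 kJ
ΔH_A − ΔH_B = −604 kJ, so reaction A has the more negative ΔH; |ΔH_A − ΔH_B| = 604 kJ.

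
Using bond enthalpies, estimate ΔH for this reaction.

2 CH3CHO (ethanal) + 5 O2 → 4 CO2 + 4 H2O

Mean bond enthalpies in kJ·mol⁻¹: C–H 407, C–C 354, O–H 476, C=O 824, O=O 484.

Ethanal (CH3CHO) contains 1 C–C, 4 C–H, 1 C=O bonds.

ΔH ≈ −2368 kJ

Bonds broken (reactants):
  C–C: 2 × 354 = 708
  C–H: 8 × 407 = 3256
  C=O: 2 × 824 = 1648
  O=O: 5 × 484 = 2420
  Σ(broken) = 8032 kJ
Bonds formed (products):
  C=O: 8 × 824 = 6592
  O–H: 8 × 476 = 3808
  Σ(formed) = 10400 kJ
ΔH = Σ(broken) − Σ(formed) = 8032 − 10400 = −2368 kJ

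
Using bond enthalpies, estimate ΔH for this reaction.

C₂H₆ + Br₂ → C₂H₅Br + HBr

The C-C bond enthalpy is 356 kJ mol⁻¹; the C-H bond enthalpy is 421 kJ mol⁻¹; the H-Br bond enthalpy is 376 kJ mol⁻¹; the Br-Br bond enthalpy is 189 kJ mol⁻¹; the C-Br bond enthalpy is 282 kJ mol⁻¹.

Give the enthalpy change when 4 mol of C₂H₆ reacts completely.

Bonds broken (reactants):
  Br-Br: 1 × 189 = 189
  C-C: 1 × 356 = 356
  C-H: 6 × 421 = 2526
  Σ(broken) = 3071 kJ
Bonds formed (products):
  C-Br: 1 × 282 = 282
  C-C: 1 × 356 = 356
  C-H: 5 × 421 = 2105
  H-Br: 1 × 376 = 376
  Σ(formed) = 3119 kJ
ΔH = Σ(broken) − Σ(formed) = 3071 − 3119 = −48 kJ
For 4× the reaction as written: 4 × (−48) = −192 kJ

ΔH = −192 kJ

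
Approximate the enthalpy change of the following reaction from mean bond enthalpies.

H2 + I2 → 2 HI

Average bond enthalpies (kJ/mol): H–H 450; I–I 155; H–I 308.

Bonds broken (reactants):
  H–H: 1 × 450 = 450
  I–I: 1 × 155 = 155
  Σ(broken) = 605 kJ
Bonds formed (products):
  H–I: 2 × 308 = 616
  Σ(formed) = 616 kJ
ΔH = Σ(broken) − Σ(formed) = 605 − 616 = −11 kJ

ΔH ≈ −11 kJ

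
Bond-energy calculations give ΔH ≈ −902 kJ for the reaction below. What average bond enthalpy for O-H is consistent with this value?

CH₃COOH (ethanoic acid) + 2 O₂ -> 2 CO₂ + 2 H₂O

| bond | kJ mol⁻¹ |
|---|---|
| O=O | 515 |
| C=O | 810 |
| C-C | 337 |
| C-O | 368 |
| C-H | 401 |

D(O-H) ≈ 470 kJ/mol

Let D be the O-H bond energy.
Σ(broken) = 1×337 + 3×401 + 1×368 + 1×810 + 1×D + 2×515 = 3748 + D
Σ(formed) = 4×810 + 4×D = 3240 + 4D
ΔH = Σ(broken) − Σ(formed) = (3748 + D) − (3240 + 4D) = +508 − 3D
Setting this equal to −902 kJ gives 3D = 1410, so D = 470 kJ/mol.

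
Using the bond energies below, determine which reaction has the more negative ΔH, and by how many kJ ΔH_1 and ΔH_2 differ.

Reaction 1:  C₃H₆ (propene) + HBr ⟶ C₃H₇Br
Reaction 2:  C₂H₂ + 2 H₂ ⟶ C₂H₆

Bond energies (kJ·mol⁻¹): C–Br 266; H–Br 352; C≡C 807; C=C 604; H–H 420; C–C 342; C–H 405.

Reaction 1:
  Bonds broken (reactants):
    C–C: 1 × 342 = 342
    C–H: 6 × 405 = 2430
    C=C: 1 × 604 = 604
    H–Br: 1 × 352 = 352
    Σ(broken) = 3728 kJ
  Bonds formed (products):
    C–Br: 1 × 266 = 266
    C–C: 2 × 342 = 684
    C–H: 7 × 405 = 2835
    Σ(formed) = 3785 kJ
  ΔH_1 = 3728 − 3785 = −57 kJ
Reaction 2:
  Bonds broken (reactants):
    C≡C: 1 × 807 = 807
    C–H: 2 × 405 = 810
    H–H: 2 × 420 = 840
    Σ(broken) = 2457 kJ
  Bonds formed (products):
    C–C: 1 × 342 = 342
    C–H: 6 × 405 = 2430
    Σ(formed) = 2772 kJ
  ΔH_2 = 2457 − 2772 = −315 kJ
ΔH_1 − ΔH_2 = +258 kJ, so reaction 2 has the more negative ΔH; |ΔH_1 − ΔH_2| = 258 kJ.

Reaction 2, by 258 kJ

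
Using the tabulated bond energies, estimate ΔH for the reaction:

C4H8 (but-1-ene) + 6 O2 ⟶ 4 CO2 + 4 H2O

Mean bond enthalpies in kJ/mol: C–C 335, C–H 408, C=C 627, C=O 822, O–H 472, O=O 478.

ΔH ≈ −2923 kJ

Bonds broken (reactants):
  C–C: 2 × 335 = 670
  C–H: 8 × 408 = 3264
  C=C: 1 × 627 = 627
  O=O: 6 × 478 = 2868
  Σ(broken) = 7429 kJ
Bonds formed (products):
  C=O: 8 × 822 = 6576
  O–H: 8 × 472 = 3776
  Σ(formed) = 10352 kJ
ΔH = Σ(broken) − Σ(formed) = 7429 − 10352 = −2923 kJ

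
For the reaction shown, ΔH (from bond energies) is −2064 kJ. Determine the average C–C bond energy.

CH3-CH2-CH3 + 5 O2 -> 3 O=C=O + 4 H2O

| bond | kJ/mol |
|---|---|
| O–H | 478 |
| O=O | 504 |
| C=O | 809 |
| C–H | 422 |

D(C–C) ≈ 359 kJ/mol

Let D be the C–C bond energy.
Σ(broken) = 2×D + 8×422 + 5×504 = 5896 + 2D
Σ(formed) = 6×809 + 8×478 = 8678
ΔH = Σ(broken) − Σ(formed) = (5896 + 2D) − (8678) = −2782 + 2D
Setting this equal to −2064 kJ gives 2D = 718, so D = 359 kJ/mol.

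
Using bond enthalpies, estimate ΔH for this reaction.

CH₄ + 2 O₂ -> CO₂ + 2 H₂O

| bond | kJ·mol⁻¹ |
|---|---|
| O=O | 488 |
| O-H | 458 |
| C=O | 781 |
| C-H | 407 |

ΔH ≈ −790 kJ

Bonds broken (reactants):
  C-H: 4 × 407 = 1628
  O=O: 2 × 488 = 976
  Σ(broken) = 2604 kJ
Bonds formed (products):
  C=O: 2 × 781 = 1562
  O-H: 4 × 458 = 1832
  Σ(formed) = 3394 kJ
ΔH = Σ(broken) − Σ(formed) = 2604 − 3394 = −790 kJ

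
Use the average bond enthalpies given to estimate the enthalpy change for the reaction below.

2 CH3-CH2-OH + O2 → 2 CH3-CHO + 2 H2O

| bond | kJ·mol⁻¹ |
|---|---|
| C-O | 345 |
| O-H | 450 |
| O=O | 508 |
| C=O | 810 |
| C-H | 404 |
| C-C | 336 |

ΔH ≈ −514 kJ

Bonds broken (reactants):
  C-C: 2 × 336 = 672
  C-H: 10 × 404 = 4040
  C-O: 2 × 345 = 690
  O-H: 2 × 450 = 900
  O=O: 1 × 508 = 508
  Σ(broken) = 6810 kJ
Bonds formed (products):
  C-C: 2 × 336 = 672
  C-H: 8 × 404 = 3232
  C=O: 2 × 810 = 1620
  O-H: 4 × 450 = 1800
  Σ(formed) = 7324 kJ
ΔH = Σ(broken) − Σ(formed) = 6810 − 7324 = −514 kJ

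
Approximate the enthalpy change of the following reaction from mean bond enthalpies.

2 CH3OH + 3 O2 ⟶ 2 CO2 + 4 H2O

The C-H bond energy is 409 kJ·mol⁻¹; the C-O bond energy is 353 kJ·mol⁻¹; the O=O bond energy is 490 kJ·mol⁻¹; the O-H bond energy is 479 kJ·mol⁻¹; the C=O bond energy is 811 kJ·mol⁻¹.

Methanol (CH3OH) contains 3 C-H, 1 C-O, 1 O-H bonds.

ΔH ≈ −1488 kJ

Bonds broken (reactants):
  C-H: 6 × 409 = 2454
  C-O: 2 × 353 = 706
  O-H: 2 × 479 = 958
  O=O: 3 × 490 = 1470
  Σ(broken) = 5588 kJ
Bonds formed (products):
  C=O: 4 × 811 = 3244
  O-H: 8 × 479 = 3832
  Σ(formed) = 7076 kJ
ΔH = Σ(broken) − Σ(formed) = 5588 − 7076 = −1488 kJ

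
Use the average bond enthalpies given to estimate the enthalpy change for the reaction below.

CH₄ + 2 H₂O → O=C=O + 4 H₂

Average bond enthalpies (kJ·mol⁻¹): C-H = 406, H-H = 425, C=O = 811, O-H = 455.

Bonds broken (reactants):
  C-H: 4 × 406 = 1624
  O-H: 4 × 455 = 1820
  Σ(broken) = 3444 kJ
Bonds formed (products):
  C=O: 2 × 811 = 1622
  H-H: 4 × 425 = 1700
  Σ(formed) = 3322 kJ
ΔH = Σ(broken) − Σ(formed) = 3444 − 3322 = +122 kJ

ΔH ≈ +122 kJ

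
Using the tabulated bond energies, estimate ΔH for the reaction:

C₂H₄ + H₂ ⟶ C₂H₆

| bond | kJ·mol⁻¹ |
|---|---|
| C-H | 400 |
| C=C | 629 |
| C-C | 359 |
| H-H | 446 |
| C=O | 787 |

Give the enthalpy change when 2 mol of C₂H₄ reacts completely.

ΔH = −168 kJ

Bonds broken (reactants):
  C-H: 4 × 400 = 1600
  C=C: 1 × 629 = 629
  H-H: 1 × 446 = 446
  Σ(broken) = 2675 kJ
Bonds formed (products):
  C-C: 1 × 359 = 359
  C-H: 6 × 400 = 2400
  Σ(formed) = 2759 kJ
ΔH = Σ(broken) − Σ(formed) = 2675 − 2759 = −84 kJ
For 2× the reaction as written: 2 × (−84) = −168 kJ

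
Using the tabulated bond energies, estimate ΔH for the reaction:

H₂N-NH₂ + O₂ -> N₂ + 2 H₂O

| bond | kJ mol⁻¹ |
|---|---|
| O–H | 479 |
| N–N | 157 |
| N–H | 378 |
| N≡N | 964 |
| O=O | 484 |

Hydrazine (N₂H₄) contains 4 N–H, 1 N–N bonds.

Bonds broken (reactants):
  N–H: 4 × 378 = 1512
  N–N: 1 × 157 = 157
  O=O: 1 × 484 = 484
  Σ(broken) = 2153 kJ
Bonds formed (products):
  N≡N: 1 × 964 = 964
  O–H: 4 × 479 = 1916
  Σ(formed) = 2880 kJ
ΔH = Σ(broken) − Σ(formed) = 2153 − 2880 = −727 kJ

ΔH ≈ −727 kJ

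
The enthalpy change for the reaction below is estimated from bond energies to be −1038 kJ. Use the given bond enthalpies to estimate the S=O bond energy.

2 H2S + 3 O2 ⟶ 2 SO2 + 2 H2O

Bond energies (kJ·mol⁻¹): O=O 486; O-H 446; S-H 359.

D(S=O) ≈ 537 kJ/mol

Let D be the S=O bond energy.
Σ(broken) = 3×486 + 4×359 = 2894
Σ(formed) = 4×446 + 4×D = 1784 + 4D
ΔH = Σ(broken) − Σ(formed) = (2894) − (1784 + 4D) = +1110 − 4D
Setting this equal to −1038 kJ gives 4D = 2148, so D = 537 kJ/mol.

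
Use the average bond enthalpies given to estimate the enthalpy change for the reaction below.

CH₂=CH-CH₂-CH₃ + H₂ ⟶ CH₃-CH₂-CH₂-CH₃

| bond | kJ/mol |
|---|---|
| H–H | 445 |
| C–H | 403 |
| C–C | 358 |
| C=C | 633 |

Bonds broken (reactants):
  C–C: 2 × 358 = 716
  C–H: 8 × 403 = 3224
  C=C: 1 × 633 = 633
  H–H: 1 × 445 = 445
  Σ(broken) = 5018 kJ
Bonds formed (products):
  C–C: 3 × 358 = 1074
  C–H: 10 × 403 = 4030
  Σ(formed) = 5104 kJ
ΔH = Σ(broken) − Σ(formed) = 5018 − 5104 = −86 kJ

ΔH ≈ −86 kJ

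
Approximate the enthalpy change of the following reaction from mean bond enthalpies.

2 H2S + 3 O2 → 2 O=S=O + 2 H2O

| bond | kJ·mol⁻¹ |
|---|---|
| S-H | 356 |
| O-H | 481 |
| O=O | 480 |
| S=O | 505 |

ΔH ≈ −1080 kJ

Bonds broken (reactants):
  O=O: 3 × 480 = 1440
  S-H: 4 × 356 = 1424
  Σ(broken) = 2864 kJ
Bonds formed (products):
  O-H: 4 × 481 = 1924
  S=O: 4 × 505 = 2020
  Σ(formed) = 3944 kJ
ΔH = Σ(broken) − Σ(formed) = 2864 − 3944 = −1080 kJ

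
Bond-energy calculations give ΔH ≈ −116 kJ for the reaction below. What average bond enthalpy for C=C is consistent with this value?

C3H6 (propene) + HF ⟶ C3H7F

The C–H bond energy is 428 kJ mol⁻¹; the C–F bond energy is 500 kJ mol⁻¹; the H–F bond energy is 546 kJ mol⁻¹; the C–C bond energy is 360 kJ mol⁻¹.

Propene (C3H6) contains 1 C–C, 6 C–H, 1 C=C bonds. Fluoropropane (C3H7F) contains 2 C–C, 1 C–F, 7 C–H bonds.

D(C=C) ≈ 626 kJ/mol

Let D be the C=C bond energy.
Σ(broken) = 1×360 + 6×428 + 1×D + 1×546 = 3474 + D
Σ(formed) = 2×360 + 1×500 + 7×428 = 4216
ΔH = Σ(broken) − Σ(formed) = (3474 + D) − (4216) = −742 + D
Setting this equal to −116 kJ gives D = 626 kJ/mol.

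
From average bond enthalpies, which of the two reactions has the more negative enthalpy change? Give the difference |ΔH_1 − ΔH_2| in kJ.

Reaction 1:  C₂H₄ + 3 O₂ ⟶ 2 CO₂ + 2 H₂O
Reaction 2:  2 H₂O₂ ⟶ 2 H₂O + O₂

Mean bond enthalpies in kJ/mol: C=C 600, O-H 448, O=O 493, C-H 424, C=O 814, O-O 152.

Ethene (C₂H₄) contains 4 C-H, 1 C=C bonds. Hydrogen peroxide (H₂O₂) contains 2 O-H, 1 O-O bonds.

Reaction 1, by 1084 kJ

Reaction 1:
  Bonds broken (reactants):
    C-H: 4 × 424 = 1696
    C=C: 1 × 600 = 600
    O=O: 3 × 493 = 1479
    Σ(broken) = 3775 kJ
  Bonds formed (products):
    C=O: 4 × 814 = 3256
    O-H: 4 × 448 = 1792
    Σ(formed) = 5048 kJ
  ΔH_1 = 3775 − 5048 = −1273 kJ
Reaction 2:
  Bonds broken (reactants):
    O-H: 4 × 448 = 1792
    O-O: 2 × 152 = 304
    Σ(broken) = 2096 kJ
  Bonds formed (products):
    O-H: 4 × 448 = 1792
    O=O: 1 × 493 = 493
    Σ(formed) = 2285 kJ
  ΔH_2 = 2096 − 2285 = −189 kJ
ΔH_1 − ΔH_2 = −1084 kJ, so reaction 1 has the more negative ΔH; |ΔH_1 − ΔH_2| = 1084 kJ.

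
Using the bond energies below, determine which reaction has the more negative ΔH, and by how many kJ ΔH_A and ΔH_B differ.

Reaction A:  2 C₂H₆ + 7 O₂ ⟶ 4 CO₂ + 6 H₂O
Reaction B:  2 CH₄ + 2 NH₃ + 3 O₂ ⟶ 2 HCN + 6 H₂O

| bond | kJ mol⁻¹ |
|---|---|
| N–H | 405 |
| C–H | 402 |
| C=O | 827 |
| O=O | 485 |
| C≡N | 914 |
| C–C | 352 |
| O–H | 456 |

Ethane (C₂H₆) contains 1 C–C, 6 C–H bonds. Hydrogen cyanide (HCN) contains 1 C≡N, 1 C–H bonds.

Reaction A, by 2162 kJ

Reaction A:
  Bonds broken (reactants):
    C–C: 2 × 352 = 704
    C–H: 12 × 402 = 4824
    O=O: 7 × 485 = 3395
    Σ(broken) = 8923 kJ
  Bonds formed (products):
    C=O: 8 × 827 = 6616
    O–H: 12 × 456 = 5472
    Σ(formed) = 12088 kJ
  ΔH_A = 8923 − 12088 = −3165 kJ
Reaction B:
  Bonds broken (reactants):
    C–H: 8 × 402 = 3216
    N–H: 6 × 405 = 2430
    O=O: 3 × 485 = 1455
    Σ(broken) = 7101 kJ
  Bonds formed (products):
    C≡N: 2 × 914 = 1828
    C–H: 2 × 402 = 804
    O–H: 12 × 456 = 5472
    Σ(formed) = 8104 kJ
  ΔH_B = 7101 − 8104 = −1003 kJ
ΔH_A − ΔH_B = −2162 kJ, so reaction A has the more negative ΔH; |ΔH_A − ΔH_B| = 2162 kJ.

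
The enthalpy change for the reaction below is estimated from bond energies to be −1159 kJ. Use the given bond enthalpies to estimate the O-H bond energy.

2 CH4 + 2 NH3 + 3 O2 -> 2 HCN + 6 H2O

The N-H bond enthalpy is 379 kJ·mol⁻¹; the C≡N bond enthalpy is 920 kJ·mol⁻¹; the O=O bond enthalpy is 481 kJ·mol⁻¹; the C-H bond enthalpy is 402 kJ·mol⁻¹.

Let D be the O-H bond energy.
Σ(broken) = 8×402 + 6×379 + 3×481 = 6933
Σ(formed) = 2×920 + 2×402 + 12×D = 2644 + 12D
ΔH = Σ(broken) − Σ(formed) = (6933) − (2644 + 12D) = +4289 − 12D
Setting this equal to −1159 kJ gives 12D = 5448, so D = 454 kJ/mol.

D(O-H) ≈ 454 kJ/mol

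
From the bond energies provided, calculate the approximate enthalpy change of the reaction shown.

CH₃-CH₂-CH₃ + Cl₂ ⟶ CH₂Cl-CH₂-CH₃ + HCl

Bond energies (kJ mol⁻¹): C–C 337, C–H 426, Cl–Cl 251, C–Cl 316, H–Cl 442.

Bonds broken (reactants):
  C–C: 2 × 337 = 674
  C–H: 8 × 426 = 3408
  Cl–Cl: 1 × 251 = 251
  Σ(broken) = 4333 kJ
Bonds formed (products):
  C–C: 2 × 337 = 674
  C–Cl: 1 × 316 = 316
  C–H: 7 × 426 = 2982
  H–Cl: 1 × 442 = 442
  Σ(formed) = 4414 kJ
ΔH = Σ(broken) − Σ(formed) = 4333 − 4414 = −81 kJ

ΔH ≈ −81 kJ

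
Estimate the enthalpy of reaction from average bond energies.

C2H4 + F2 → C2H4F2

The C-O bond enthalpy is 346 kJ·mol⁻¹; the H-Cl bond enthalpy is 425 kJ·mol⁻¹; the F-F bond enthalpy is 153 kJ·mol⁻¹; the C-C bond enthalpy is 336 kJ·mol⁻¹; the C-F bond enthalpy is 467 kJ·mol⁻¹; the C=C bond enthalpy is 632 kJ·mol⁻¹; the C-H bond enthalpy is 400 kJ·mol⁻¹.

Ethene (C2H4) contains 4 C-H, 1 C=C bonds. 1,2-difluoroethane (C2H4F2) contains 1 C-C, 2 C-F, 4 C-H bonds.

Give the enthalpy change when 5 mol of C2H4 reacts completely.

Bonds broken (reactants):
  C-H: 4 × 400 = 1600
  C=C: 1 × 632 = 632
  F-F: 1 × 153 = 153
  Σ(broken) = 2385 kJ
Bonds formed (products):
  C-C: 1 × 336 = 336
  C-F: 2 × 467 = 934
  C-H: 4 × 400 = 1600
  Σ(formed) = 2870 kJ
ΔH = Σ(broken) − Σ(formed) = 2385 − 2870 = −485 kJ
For 5× the reaction as written: 5 × (−485) = −2425 kJ

ΔH = −2425 kJ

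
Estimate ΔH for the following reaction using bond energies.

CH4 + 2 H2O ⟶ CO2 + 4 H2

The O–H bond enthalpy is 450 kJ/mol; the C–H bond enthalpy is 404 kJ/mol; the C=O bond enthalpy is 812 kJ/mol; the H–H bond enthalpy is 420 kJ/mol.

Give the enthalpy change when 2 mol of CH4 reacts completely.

Bonds broken (reactants):
  C–H: 4 × 404 = 1616
  O–H: 4 × 450 = 1800
  Σ(broken) = 3416 kJ
Bonds formed (products):
  C=O: 2 × 812 = 1624
  H–H: 4 × 420 = 1680
  Σ(formed) = 3304 kJ
ΔH = Σ(broken) − Σ(formed) = 3416 − 3304 = +112 kJ
For 2× the reaction as written: 2 × (+112) = +224 kJ

ΔH = +224 kJ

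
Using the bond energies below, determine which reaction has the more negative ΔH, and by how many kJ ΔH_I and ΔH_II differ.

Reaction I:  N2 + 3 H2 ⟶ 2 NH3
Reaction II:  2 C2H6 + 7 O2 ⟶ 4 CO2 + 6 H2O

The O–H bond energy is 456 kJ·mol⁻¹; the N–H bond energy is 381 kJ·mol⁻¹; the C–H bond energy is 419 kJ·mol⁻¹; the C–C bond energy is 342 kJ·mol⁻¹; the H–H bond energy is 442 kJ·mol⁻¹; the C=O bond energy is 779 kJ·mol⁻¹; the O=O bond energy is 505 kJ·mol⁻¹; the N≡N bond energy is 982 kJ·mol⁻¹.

Reaction I:
  Bonds broken (reactants):
    H–H: 3 × 442 = 1326
    N≡N: 1 × 982 = 982
    Σ(broken) = 2308 kJ
  Bonds formed (products):
    N–H: 6 × 381 = 2286
    Σ(formed) = 2286 kJ
  ΔH_I = 2308 − 2286 = +22 kJ
Reaction II:
  Bonds broken (reactants):
    C–C: 2 × 342 = 684
    C–H: 12 × 419 = 5028
    O=O: 7 × 505 = 3535
    Σ(broken) = 9247 kJ
  Bonds formed (products):
    C=O: 8 × 779 = 6232
    O–H: 12 × 456 = 5472
    Σ(formed) = 11704 kJ
  ΔH_II = 9247 − 11704 = −2457 kJ
ΔH_I − ΔH_II = +2479 kJ, so reaction II has the more negative ΔH; |ΔH_I − ΔH_II| = 2479 kJ.

Reaction II, by 2479 kJ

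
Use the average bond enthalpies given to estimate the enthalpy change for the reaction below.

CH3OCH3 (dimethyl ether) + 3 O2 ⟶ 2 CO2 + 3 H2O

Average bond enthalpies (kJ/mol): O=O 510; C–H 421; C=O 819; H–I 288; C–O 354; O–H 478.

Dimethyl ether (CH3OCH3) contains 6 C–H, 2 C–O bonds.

ΔH ≈ −1380 kJ

Bonds broken (reactants):
  C–H: 6 × 421 = 2526
  C–O: 2 × 354 = 708
  O=O: 3 × 510 = 1530
  Σ(broken) = 4764 kJ
Bonds formed (products):
  C=O: 4 × 819 = 3276
  O–H: 6 × 478 = 2868
  Σ(formed) = 6144 kJ
ΔH = Σ(broken) − Σ(formed) = 4764 − 6144 = −1380 kJ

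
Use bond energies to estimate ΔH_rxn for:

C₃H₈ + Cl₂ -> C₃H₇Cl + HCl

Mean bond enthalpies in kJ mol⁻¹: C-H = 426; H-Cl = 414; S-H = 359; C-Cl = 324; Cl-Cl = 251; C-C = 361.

Bonds broken (reactants):
  C-C: 2 × 361 = 722
  C-H: 8 × 426 = 3408
  Cl-Cl: 1 × 251 = 251
  Σ(broken) = 4381 kJ
Bonds formed (products):
  C-C: 2 × 361 = 722
  C-Cl: 1 × 324 = 324
  C-H: 7 × 426 = 2982
  H-Cl: 1 × 414 = 414
  Σ(formed) = 4442 kJ
ΔH = Σ(broken) − Σ(formed) = 4381 − 4442 = −61 kJ

ΔH ≈ −61 kJ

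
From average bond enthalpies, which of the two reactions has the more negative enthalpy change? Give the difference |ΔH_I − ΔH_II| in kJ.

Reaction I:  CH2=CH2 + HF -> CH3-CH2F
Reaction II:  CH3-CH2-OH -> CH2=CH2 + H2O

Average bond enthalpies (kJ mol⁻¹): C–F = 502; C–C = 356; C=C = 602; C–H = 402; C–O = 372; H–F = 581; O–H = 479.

Reaction I:
  Bonds broken (reactants):
    C–H: 4 × 402 = 1608
    C=C: 1 × 602 = 602
    H–F: 1 × 581 = 581
    Σ(broken) = 2791 kJ
  Bonds formed (products):
    C–C: 1 × 356 = 356
    C–F: 1 × 502 = 502
    C–H: 5 × 402 = 2010
    Σ(formed) = 2868 kJ
  ΔH_I = 2791 − 2868 = −77 kJ
Reaction II:
  Bonds broken (reactants):
    C–C: 1 × 356 = 356
    C–H: 5 × 402 = 2010
    C–O: 1 × 372 = 372
    O–H: 1 × 479 = 479
    Σ(broken) = 3217 kJ
  Bonds formed (products):
    C–H: 4 × 402 = 1608
    C=C: 1 × 602 = 602
    O–H: 2 × 479 = 958
    Σ(formed) = 3168 kJ
  ΔH_II = 3217 − 3168 = +49 kJ
ΔH_I − ΔH_II = −126 kJ, so reaction I has the more negative ΔH; |ΔH_I − ΔH_II| = 126 kJ.

Reaction I, by 126 kJ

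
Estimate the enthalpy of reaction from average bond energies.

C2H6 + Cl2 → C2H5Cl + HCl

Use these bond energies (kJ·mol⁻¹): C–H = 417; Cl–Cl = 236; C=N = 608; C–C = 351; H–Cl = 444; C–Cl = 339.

ΔH ≈ −130 kJ

Bonds broken (reactants):
  C–C: 1 × 351 = 351
  C–H: 6 × 417 = 2502
  Cl–Cl: 1 × 236 = 236
  Σ(broken) = 3089 kJ
Bonds formed (products):
  C–C: 1 × 351 = 351
  C–Cl: 1 × 339 = 339
  C–H: 5 × 417 = 2085
  H–Cl: 1 × 444 = 444
  Σ(formed) = 3219 kJ
ΔH = Σ(broken) − Σ(formed) = 3089 − 3219 = −130 kJ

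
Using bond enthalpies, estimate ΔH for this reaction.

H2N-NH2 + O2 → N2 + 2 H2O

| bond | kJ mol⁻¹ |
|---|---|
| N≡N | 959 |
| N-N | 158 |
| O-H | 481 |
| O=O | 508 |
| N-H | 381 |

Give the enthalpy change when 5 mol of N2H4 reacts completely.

ΔH = −3465 kJ

Bonds broken (reactants):
  N-H: 4 × 381 = 1524
  N-N: 1 × 158 = 158
  O=O: 1 × 508 = 508
  Σ(broken) = 2190 kJ
Bonds formed (products):
  N≡N: 1 × 959 = 959
  O-H: 4 × 481 = 1924
  Σ(formed) = 2883 kJ
ΔH = Σ(broken) − Σ(formed) = 2190 − 2883 = −693 kJ
For 5× the reaction as written: 5 × (−693) = −3465 kJ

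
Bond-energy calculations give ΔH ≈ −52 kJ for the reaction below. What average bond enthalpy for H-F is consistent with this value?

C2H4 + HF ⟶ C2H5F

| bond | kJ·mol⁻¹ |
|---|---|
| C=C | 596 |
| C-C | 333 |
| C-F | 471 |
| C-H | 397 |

D(H-F) ≈ 553 kJ/mol

Let D be the H-F bond energy.
Σ(broken) = 4×397 + 1×596 + 1×D = 2184 + D
Σ(formed) = 1×333 + 1×471 + 5×397 = 2789
ΔH = Σ(broken) − Σ(formed) = (2184 + D) − (2789) = −605 + D
Setting this equal to −52 kJ gives D = 553 kJ/mol.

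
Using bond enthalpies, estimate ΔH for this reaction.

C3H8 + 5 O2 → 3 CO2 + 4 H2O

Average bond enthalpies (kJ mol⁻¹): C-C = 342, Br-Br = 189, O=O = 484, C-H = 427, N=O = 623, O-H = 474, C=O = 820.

Bonds broken (reactants):
  C-C: 2 × 342 = 684
  C-H: 8 × 427 = 3416
  O=O: 5 × 484 = 2420
  Σ(broken) = 6520 kJ
Bonds formed (products):
  C=O: 6 × 820 = 4920
  O-H: 8 × 474 = 3792
  Σ(formed) = 8712 kJ
ΔH = Σ(broken) − Σ(formed) = 6520 − 8712 = −2192 kJ

ΔH ≈ −2192 kJ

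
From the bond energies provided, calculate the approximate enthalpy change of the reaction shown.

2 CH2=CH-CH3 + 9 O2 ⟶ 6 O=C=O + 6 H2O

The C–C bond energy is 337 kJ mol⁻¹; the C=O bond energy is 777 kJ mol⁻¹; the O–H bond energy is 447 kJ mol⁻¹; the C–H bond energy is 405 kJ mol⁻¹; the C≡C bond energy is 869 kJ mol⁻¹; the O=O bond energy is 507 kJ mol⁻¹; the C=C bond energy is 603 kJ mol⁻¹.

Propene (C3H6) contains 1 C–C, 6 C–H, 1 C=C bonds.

ΔH ≈ −3385 kJ

Bonds broken (reactants):
  C–C: 2 × 337 = 674
  C–H: 12 × 405 = 4860
  C=C: 2 × 603 = 1206
  O=O: 9 × 507 = 4563
  Σ(broken) = 11303 kJ
Bonds formed (products):
  C=O: 12 × 777 = 9324
  O–H: 12 × 447 = 5364
  Σ(formed) = 14688 kJ
ΔH = Σ(broken) − Σ(formed) = 11303 − 14688 = −3385 kJ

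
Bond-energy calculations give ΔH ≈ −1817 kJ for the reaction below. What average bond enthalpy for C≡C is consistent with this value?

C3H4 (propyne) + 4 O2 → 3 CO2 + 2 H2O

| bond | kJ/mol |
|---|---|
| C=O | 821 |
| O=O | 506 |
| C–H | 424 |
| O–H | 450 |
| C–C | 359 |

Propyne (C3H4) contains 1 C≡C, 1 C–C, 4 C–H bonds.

Let D be the C≡C bond energy.
Σ(broken) = 1×D + 1×359 + 4×424 + 4×506 = 4079 + D
Σ(formed) = 6×821 + 4×450 = 6726
ΔH = Σ(broken) − Σ(formed) = (4079 + D) − (6726) = −2647 + D
Setting this equal to −1817 kJ gives D = 830 kJ/mol.

D(C≡C) ≈ 830 kJ/mol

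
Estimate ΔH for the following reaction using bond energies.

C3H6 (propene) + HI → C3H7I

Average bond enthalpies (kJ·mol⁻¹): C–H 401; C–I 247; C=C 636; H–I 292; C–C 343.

ΔH ≈ −63 kJ

Bonds broken (reactants):
  C–C: 1 × 343 = 343
  C–H: 6 × 401 = 2406
  C=C: 1 × 636 = 636
  H–I: 1 × 292 = 292
  Σ(broken) = 3677 kJ
Bonds formed (products):
  C–C: 2 × 343 = 686
  C–H: 7 × 401 = 2807
  C–I: 1 × 247 = 247
  Σ(formed) = 3740 kJ
ΔH = Σ(broken) − Σ(formed) = 3677 − 3740 = −63 kJ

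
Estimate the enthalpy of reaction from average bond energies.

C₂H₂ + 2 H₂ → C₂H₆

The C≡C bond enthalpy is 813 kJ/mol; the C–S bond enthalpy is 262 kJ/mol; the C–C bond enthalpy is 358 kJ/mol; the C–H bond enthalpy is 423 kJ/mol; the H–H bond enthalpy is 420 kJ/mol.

ΔH ≈ −397 kJ

Bonds broken (reactants):
  C≡C: 1 × 813 = 813
  C–H: 2 × 423 = 846
  H–H: 2 × 420 = 840
  Σ(broken) = 2499 kJ
Bonds formed (products):
  C–C: 1 × 358 = 358
  C–H: 6 × 423 = 2538
  Σ(formed) = 2896 kJ
ΔH = Σ(broken) − Σ(formed) = 2499 − 2896 = −397 kJ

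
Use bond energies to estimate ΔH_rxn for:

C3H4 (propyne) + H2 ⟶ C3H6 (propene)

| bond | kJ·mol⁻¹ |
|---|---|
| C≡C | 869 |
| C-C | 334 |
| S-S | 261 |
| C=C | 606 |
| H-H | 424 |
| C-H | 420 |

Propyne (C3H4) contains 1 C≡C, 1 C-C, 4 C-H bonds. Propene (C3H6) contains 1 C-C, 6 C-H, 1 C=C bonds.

ΔH ≈ −153 kJ

Bonds broken (reactants):
  C≡C: 1 × 869 = 869
  C-C: 1 × 334 = 334
  C-H: 4 × 420 = 1680
  H-H: 1 × 424 = 424
  Σ(broken) = 3307 kJ
Bonds formed (products):
  C-C: 1 × 334 = 334
  C-H: 6 × 420 = 2520
  C=C: 1 × 606 = 606
  Σ(formed) = 3460 kJ
ΔH = Σ(broken) − Σ(formed) = 3307 − 3460 = −153 kJ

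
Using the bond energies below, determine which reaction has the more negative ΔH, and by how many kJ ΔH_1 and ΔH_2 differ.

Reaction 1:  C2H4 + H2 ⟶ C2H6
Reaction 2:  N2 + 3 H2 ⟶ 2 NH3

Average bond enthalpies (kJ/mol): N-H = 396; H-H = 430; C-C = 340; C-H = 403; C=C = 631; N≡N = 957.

Reaction 2, by 44 kJ

Reaction 1:
  Bonds broken (reactants):
    C-H: 4 × 403 = 1612
    C=C: 1 × 631 = 631
    H-H: 1 × 430 = 430
    Σ(broken) = 2673 kJ
  Bonds formed (products):
    C-C: 1 × 340 = 340
    C-H: 6 × 403 = 2418
    Σ(formed) = 2758 kJ
  ΔH_1 = 2673 − 2758 = −85 kJ
Reaction 2:
  Bonds broken (reactants):
    H-H: 3 × 430 = 1290
    N≡N: 1 × 957 = 957
    Σ(broken) = 2247 kJ
  Bonds formed (products):
    N-H: 6 × 396 = 2376
    Σ(formed) = 2376 kJ
  ΔH_2 = 2247 − 2376 = −129 kJ
ΔH_1 − ΔH_2 = +44 kJ, so reaction 2 has the more negative ΔH; |ΔH_1 − ΔH_2| = 44 kJ.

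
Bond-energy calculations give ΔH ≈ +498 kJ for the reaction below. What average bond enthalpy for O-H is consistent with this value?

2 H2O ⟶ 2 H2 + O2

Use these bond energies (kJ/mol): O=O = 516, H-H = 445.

D(O-H) ≈ 476 kJ/mol

Let D be the O-H bond energy.
Σ(broken) = 4×D = 4D
Σ(formed) = 2×445 + 1×516 = 1406
ΔH = Σ(broken) − Σ(formed) = (4D) − (1406) = −1406 + 4D
Setting this equal to +498 kJ gives 4D = 1904, so D = 476 kJ/mol.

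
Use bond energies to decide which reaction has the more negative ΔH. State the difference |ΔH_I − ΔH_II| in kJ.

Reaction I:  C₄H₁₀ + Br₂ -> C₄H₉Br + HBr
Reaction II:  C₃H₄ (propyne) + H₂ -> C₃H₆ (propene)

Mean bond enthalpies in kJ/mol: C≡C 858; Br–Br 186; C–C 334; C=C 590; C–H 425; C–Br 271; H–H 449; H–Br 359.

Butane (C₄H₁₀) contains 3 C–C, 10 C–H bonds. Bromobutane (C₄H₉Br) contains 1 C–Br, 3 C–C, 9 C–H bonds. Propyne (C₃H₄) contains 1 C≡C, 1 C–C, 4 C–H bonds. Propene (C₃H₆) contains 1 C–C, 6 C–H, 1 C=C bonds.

Reaction II, by 114 kJ

Reaction I:
  Bonds broken (reactants):
    Br–Br: 1 × 186 = 186
    C–C: 3 × 334 = 1002
    C–H: 10 × 425 = 4250
    Σ(broken) = 5438 kJ
  Bonds formed (products):
    C–Br: 1 × 271 = 271
    C–C: 3 × 334 = 1002
    C–H: 9 × 425 = 3825
    H–Br: 1 × 359 = 359
    Σ(formed) = 5457 kJ
  ΔH_I = 5438 − 5457 = −19 kJ
Reaction II:
  Bonds broken (reactants):
    C≡C: 1 × 858 = 858
    C–C: 1 × 334 = 334
    C–H: 4 × 425 = 1700
    H–H: 1 × 449 = 449
    Σ(broken) = 3341 kJ
  Bonds formed (products):
    C–C: 1 × 334 = 334
    C–H: 6 × 425 = 2550
    C=C: 1 × 590 = 590
    Σ(formed) = 3474 kJ
  ΔH_II = 3341 − 3474 = −133 kJ
ΔH_I − ΔH_II = +114 kJ, so reaction II has the more negative ΔH; |ΔH_I − ΔH_II| = 114 kJ.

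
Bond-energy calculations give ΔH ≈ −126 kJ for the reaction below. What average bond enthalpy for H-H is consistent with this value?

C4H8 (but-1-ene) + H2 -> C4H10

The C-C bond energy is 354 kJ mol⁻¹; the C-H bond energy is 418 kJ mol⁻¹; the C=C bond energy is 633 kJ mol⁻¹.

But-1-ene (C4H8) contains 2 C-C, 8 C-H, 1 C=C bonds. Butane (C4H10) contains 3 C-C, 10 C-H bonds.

D(H-H) ≈ 431 kJ/mol

Let D be the H-H bond energy.
Σ(broken) = 2×354 + 8×418 + 1×633 + 1×D = 4685 + D
Σ(formed) = 3×354 + 10×418 = 5242
ΔH = Σ(broken) − Σ(formed) = (4685 + D) − (5242) = −557 + D
Setting this equal to −126 kJ gives D = 431 kJ/mol.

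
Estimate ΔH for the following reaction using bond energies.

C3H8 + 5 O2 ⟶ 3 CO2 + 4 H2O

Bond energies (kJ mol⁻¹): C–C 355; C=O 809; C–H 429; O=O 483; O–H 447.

Bonds broken (reactants):
  C–C: 2 × 355 = 710
  C–H: 8 × 429 = 3432
  O=O: 5 × 483 = 2415
  Σ(broken) = 6557 kJ
Bonds formed (products):
  C=O: 6 × 809 = 4854
  O–H: 8 × 447 = 3576
  Σ(formed) = 8430 kJ
ΔH = Σ(broken) − Σ(formed) = 6557 − 8430 = −1873 kJ

ΔH ≈ −1873 kJ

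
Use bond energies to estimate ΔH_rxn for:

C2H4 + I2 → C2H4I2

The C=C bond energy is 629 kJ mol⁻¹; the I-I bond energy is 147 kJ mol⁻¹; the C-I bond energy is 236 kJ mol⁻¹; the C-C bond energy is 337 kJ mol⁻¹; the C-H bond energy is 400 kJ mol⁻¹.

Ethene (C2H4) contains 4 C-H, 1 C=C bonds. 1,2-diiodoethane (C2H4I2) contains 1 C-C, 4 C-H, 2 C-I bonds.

Bonds broken (reactants):
  C-H: 4 × 400 = 1600
  C=C: 1 × 629 = 629
  I-I: 1 × 147 = 147
  Σ(broken) = 2376 kJ
Bonds formed (products):
  C-C: 1 × 337 = 337
  C-H: 4 × 400 = 1600
  C-I: 2 × 236 = 472
  Σ(formed) = 2409 kJ
ΔH = Σ(broken) − Σ(formed) = 2376 − 2409 = −33 kJ

ΔH ≈ −33 kJ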